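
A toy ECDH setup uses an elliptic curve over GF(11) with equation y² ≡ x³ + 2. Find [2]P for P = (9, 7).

(9, 4)

tangent at (9, 7): λ = (3·9² + 0)/(2·7) ≡ 1/3. 3⁻¹ ≡ 4 (mod 11), so λ ≡ 1·4 ≡ 4.
  x = λ² - 9 - 9 = 16 - 18 ≡ 9; y = λ·(9 - 9) - 7 ≡ 4. → (9, 4)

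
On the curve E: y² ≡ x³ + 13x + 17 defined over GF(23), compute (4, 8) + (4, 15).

The two points share x = 4 and their y-coordinates satisfy 8 + 15 ≡ 0 (mod 23), so they are inverses. Their sum is O.

O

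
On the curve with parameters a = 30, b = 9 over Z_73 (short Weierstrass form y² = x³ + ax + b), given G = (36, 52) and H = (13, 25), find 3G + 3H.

First 3G:
Repeated addition: build up to 3G.
2G: tangent at (36, 52): λ = (3·36² + 30)/(2·52) ≡ 49/31. 31⁻¹ ≡ 33 (mod 73), so λ ≡ 49·33 ≡ 11.
  x = λ² - 36 - 36 = 121 - 72 ≡ 49; y = λ·(36 - 49) - 52 ≡ 24. → (49, 24)
3G: (49, 24) + (36, 52). λ = (52 - 24)/(36 - 49) ≡ 28/60 mod 73. 60⁻¹ ≡ 28 (mod 73), so λ ≡ 54.
  x = λ² - 49 - 36 = 2916 - 85 ≡ 57; y = λ·(49 - 57) - 24 ≡ 55. → (57, 55)
3G = (57, 55).
Next 3H:
Repeated addition: build up to 3H.
2H: tangent at (13, 25): λ = (3·13² + 30)/(2·25) ≡ 26/50. 50⁻¹ ≡ 19 (mod 73), so λ ≡ 26·19 ≡ 56.
  x = λ² - 13 - 13 = 3136 - 26 ≡ 44; y = λ·(13 - 44) - 25 ≡ 64. → (44, 64)
3H: (44, 64) + (13, 25). λ = (25 - 64)/(13 - 44) ≡ 34/42 mod 73. 42⁻¹ ≡ 40 (mod 73), so λ ≡ 46.
  x = λ² - 44 - 13 = 2116 - 57 ≡ 15; y = λ·(44 - 15) - 64 ≡ 29. → (15, 29)
3H = (15, 29).
Finally 3G + 3H:
(57, 55) + (15, 29). λ = (29 - 55)/(15 - 57) ≡ 47/31 mod 73. 31⁻¹ ≡ 33 (mod 73) since 31·33 = 1023 ≡ 1, so λ ≡ 18.
  x = λ² - 57 - 15 = 324 - 72 ≡ 33; y = λ·(57 - 33) - 55 ≡ 12. → (33, 12)

(33, 12)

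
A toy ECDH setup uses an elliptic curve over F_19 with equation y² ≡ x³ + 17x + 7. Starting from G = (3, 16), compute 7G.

Double-and-add on 7 = (111)₂. Start with G = (3, 16) for the leading 1-bit.
double: tangent at (3, 16): λ = (3·3² + 17)/(2·16) ≡ 6/13. 13⁻¹ ≡ 3 (mod 19), so λ ≡ 6·3 ≡ 18.
  x = λ² - 3 - 3 = 324 - 6 ≡ 14; y = λ·(3 - 14) - 16 ≡ 14. → (14, 14)
add G: (14, 14) + (3, 16). λ = (16 - 14)/(3 - 14) ≡ 2/8 mod 19. 8⁻¹ ≡ 12 (mod 19), so λ ≡ 5.
  x = λ² - 14 - 3 = 25 - 17 ≡ 8; y = λ·(14 - 8) - 14 ≡ 16. → (8, 16)
double: tangent at (8, 16): λ = (3·8² + 17)/(2·16) ≡ 0/13. 13⁻¹ ≡ 3 (mod 19) since 13·3 = 39 ≡ 1, so λ ≡ 0·3 ≡ 0.
  x = λ² - 8 - 8 = 0 - 16 ≡ 3; y = λ·(8 - 3) - 16 ≡ 3. → (3, 3)
add G: (3, 3) + (3, 16): same x and y₁ ≡ -y₂, so the sum is ∞.

O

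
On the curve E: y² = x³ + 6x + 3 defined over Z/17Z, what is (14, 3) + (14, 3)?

tangent at (14, 3): λ = (3·14² + 6)/(2·3) ≡ 16/6. 6⁻¹ ≡ 3 (mod 17), so λ ≡ 16·3 ≡ 14.
  x = λ² - 14 - 14 = 196 - 28 ≡ 15; y = λ·(14 - 15) - 3 ≡ 0. → (15, 0)

(15, 0)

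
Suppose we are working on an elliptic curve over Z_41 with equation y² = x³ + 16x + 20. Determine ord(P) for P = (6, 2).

3

2P: tangent at (6, 2): λ = (3·6² + 16)/(2·2) ≡ 1/4. 4⁻¹ ≡ 31 (mod 41), so λ ≡ 1·31 ≡ 31.
  x = λ² - 6 - 6 = 961 - 12 ≡ 6; y = λ·(6 - 6) - 2 ≡ 39. → (6, 39)
3P: (6, 39) + (6, 2): same x and y₁ ≡ -y₂, so the sum is ∞.
3P = ∞, so the order is 3.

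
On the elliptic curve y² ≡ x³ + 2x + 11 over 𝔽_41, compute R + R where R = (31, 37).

(28, 24)

tangent at (31, 37): λ = (3·31² + 2)/(2·37) ≡ 15/33. 33⁻¹ ≡ 5 (mod 41), so λ ≡ 15·5 ≡ 34.
  x = λ² - 31 - 31 = 1156 - 62 ≡ 28; y = λ·(31 - 28) - 37 ≡ 24. → (28, 24)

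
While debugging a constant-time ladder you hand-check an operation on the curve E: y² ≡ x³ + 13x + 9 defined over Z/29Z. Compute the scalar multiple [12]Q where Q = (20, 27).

Repeated addition: build up to 12Q.
2Q: tangent at (20, 27): λ = (3·20² + 13)/(2·27) ≡ 24/25. 25⁻¹ ≡ 7 (mod 29), so λ ≡ 24·7 ≡ 23.
  x = λ² - 20 - 20 = 529 - 40 ≡ 25; y = λ·(20 - 25) - 27 ≡ 3. → (25, 3)
3Q: (25, 3) + (20, 27). λ = (27 - 3)/(20 - 25) ≡ 24/24 mod 29. 24⁻¹ ≡ 23 (mod 29), so λ ≡ 1.
  x = λ² - 25 - 20 = 1 - 45 ≡ 14; y = λ·(25 - 14) - 3 ≡ 8. → (14, 8)
4Q: (14, 8) + (20, 27). λ = (27 - 8)/(20 - 14) ≡ 19/6 mod 29. 6⁻¹ ≡ 5 (mod 29), so λ ≡ 8.
  x = λ² - 14 - 20 = 64 - 34 ≡ 1; y = λ·(14 - 1) - 8 ≡ 9. → (1, 9)
5Q: (1, 9) + (20, 27). λ = (27 - 9)/(20 - 1) ≡ 18/19 mod 29. 19⁻¹ ≡ 26 (mod 29), so λ ≡ 4.
  x = λ² - 1 - 20 = 16 - 21 ≡ 24; y = λ·(1 - 24) - 9 ≡ 15. → (24, 15)
6Q: (24, 15) + (20, 27). λ = (27 - 15)/(20 - 24) ≡ 12/25 mod 29. 25⁻¹ ≡ 7 (mod 29), so λ ≡ 26.
  x = λ² - 24 - 20 = 676 - 44 ≡ 23; y = λ·(24 - 23) - 15 ≡ 11. → (23, 11)
7Q: (23, 11) + (20, 27). λ = (27 - 11)/(20 - 23) ≡ 16/26 mod 29. 26⁻¹ ≡ 19 (mod 29), so λ ≡ 14.
  x = λ² - 23 - 20 = 196 - 43 ≡ 8; y = λ·(23 - 8) - 11 ≡ 25. → (8, 25)
8Q: (8, 25) + (20, 27). λ = (27 - 25)/(20 - 8) ≡ 2/12 mod 29. 12⁻¹ ≡ 17 (mod 29) since 12·17 = 204 ≡ 1, so λ ≡ 5.
  x = λ² - 8 - 20 = 25 - 28 ≡ 26; y = λ·(8 - 26) - 25 ≡ 1. → (26, 1)
9Q: (26, 1) + (20, 27). λ = (27 - 1)/(20 - 26) ≡ 26/23 mod 29. 23⁻¹ ≡ 24 (mod 29) since 23·24 = 552 ≡ 1, so λ ≡ 15.
  x = λ² - 26 - 20 = 225 - 46 ≡ 5; y = λ·(26 - 5) - 1 ≡ 24. → (5, 24)
10Q: (5, 24) + (20, 27). λ = (27 - 24)/(20 - 5) ≡ 3/15 mod 29. 15⁻¹ ≡ 2 (mod 29), so λ ≡ 6.
  x = λ² - 5 - 20 = 36 - 25 ≡ 11; y = λ·(5 - 11) - 24 ≡ 27. → (11, 27)
11Q: (11, 27) + (20, 27). λ = (27 - 27)/(20 - 11) ≡ 0/9 mod 29. 9⁻¹ ≡ 13 (mod 29), so λ ≡ 0.
  x = λ² - 11 - 20 = 0 - 31 ≡ 27; y = λ·(11 - 27) - 27 ≡ 2. → (27, 2)
12Q: (27, 2) + (20, 27). λ = (27 - 2)/(20 - 27) ≡ 25/22 mod 29. 22⁻¹ ≡ 4 (mod 29) since 22·4 = 88 ≡ 1, so λ ≡ 13.
  x = λ² - 27 - 20 = 169 - 47 ≡ 6; y = λ·(27 - 6) - 2 ≡ 10. → (6, 10)

(6, 10)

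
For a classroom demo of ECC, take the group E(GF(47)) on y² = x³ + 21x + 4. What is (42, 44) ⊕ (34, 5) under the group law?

(42, 44) + (34, 5). λ = (5 - 44)/(34 - 42) ≡ 8/39 mod 47. 39⁻¹ ≡ 41 (mod 47), so λ ≡ 46.
  x = λ² - 42 - 34 = 2116 - 76 ≡ 19; y = λ·(42 - 19) - 44 ≡ 27. → (19, 27)

(19, 27)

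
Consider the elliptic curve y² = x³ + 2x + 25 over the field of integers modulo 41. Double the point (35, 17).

tangent at (35, 17): λ = (3·35² + 2)/(2·17) ≡ 28/34. 34⁻¹ ≡ 35 (mod 41), so λ ≡ 28·35 ≡ 37.
  x = λ² - 35 - 35 = 1369 - 70 ≡ 28; y = λ·(35 - 28) - 17 ≡ 37. → (28, 37)

(28, 37)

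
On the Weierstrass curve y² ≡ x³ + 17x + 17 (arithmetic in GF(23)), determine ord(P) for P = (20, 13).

2P: tangent at (20, 13): λ = (3·20² + 17)/(2·13) ≡ 21/3. 3⁻¹ ≡ 8 (mod 23), so λ ≡ 21·8 ≡ 7.
  x = λ² - 20 - 20 = 49 - 40 ≡ 9; y = λ·(20 - 9) - 13 ≡ 18. → (9, 18)
3P: (9, 18) + (20, 13). λ = (13 - 18)/(20 - 9) ≡ 18/11 mod 23. 11⁻¹ ≡ 21 (mod 23), so λ ≡ 10.
  x = λ² - 9 - 20 = 100 - 29 ≡ 2; y = λ·(9 - 2) - 18 ≡ 6. → (2, 6)
4P: (2, 6) + (20, 13). λ = (13 - 6)/(20 - 2) ≡ 7/18 mod 23. 18⁻¹ ≡ 9 (mod 23) since 18·9 = 162 ≡ 1, so λ ≡ 17.
  x = λ² - 2 - 20 = 289 - 22 ≡ 14; y = λ·(2 - 14) - 6 ≡ 20. → (14, 20)
5P: (14, 20) + (20, 13). λ = (13 - 20)/(20 - 14) ≡ 16/6 mod 23. 6⁻¹ ≡ 4 (mod 23), so λ ≡ 18.
  x = λ² - 14 - 20 = 324 - 34 ≡ 14; y = λ·(14 - 14) - 20 ≡ 3. → (14, 3)
6P: (14, 3) + (20, 13). λ = (13 - 3)/(20 - 14) ≡ 10/6 mod 23. 6⁻¹ ≡ 4 (mod 23), so λ ≡ 17.
  x = λ² - 14 - 20 = 289 - 34 ≡ 2; y = λ·(14 - 2) - 3 ≡ 17. → (2, 17)
7P: (2, 17) + (20, 13). λ = (13 - 17)/(20 - 2) ≡ 19/18 mod 23. 18⁻¹ ≡ 9 (mod 23), so λ ≡ 10.
  x = λ² - 2 - 20 = 100 - 22 ≡ 9; y = λ·(2 - 9) - 17 ≡ 5. → (9, 5)
8P: (9, 5) + (20, 13). λ = (13 - 5)/(20 - 9) ≡ 8/11 mod 23. 11⁻¹ ≡ 21 (mod 23) since 11·21 = 231 ≡ 1, so λ ≡ 7.
  x = λ² - 9 - 20 = 49 - 29 ≡ 20; y = λ·(9 - 20) - 5 ≡ 10. → (20, 10)
9P: (20, 10) + (20, 13): same x and y₁ ≡ -y₂, so the sum is ∞.
9P = ∞, so the order is 9.

9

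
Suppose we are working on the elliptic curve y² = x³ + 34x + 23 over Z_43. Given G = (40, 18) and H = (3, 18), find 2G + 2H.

(35, 20)

First 2G:
Repeated addition: build up to 2G.
2G: tangent at (40, 18): λ = (3·40² + 34)/(2·18) ≡ 18/36. 36⁻¹ ≡ 6 (mod 43) since 36·6 = 216 ≡ 1, so λ ≡ 18·6 ≡ 22.
  x = λ² - 40 - 40 = 484 - 80 ≡ 17; y = λ·(40 - 17) - 18 ≡ 15. → (17, 15)
2G = (17, 15).
Next 2H:
Repeated addition: build up to 2H.
2H: tangent at (3, 18): λ = (3·3² + 34)/(2·18) ≡ 18/36. 36⁻¹ ≡ 6 (mod 43) since 36·6 = 216 ≡ 1, so λ ≡ 18·6 ≡ 22.
  x = λ² - 3 - 3 = 484 - 6 ≡ 5; y = λ·(3 - 5) - 18 ≡ 24. → (5, 24)
2H = (5, 24).
Finally 2G + 2H:
(17, 15) + (5, 24). λ = (24 - 15)/(5 - 17) ≡ 9/31 mod 43. 31⁻¹ ≡ 25 (mod 43), so λ ≡ 10.
  x = λ² - 17 - 5 = 100 - 22 ≡ 35; y = λ·(17 - 35) - 15 ≡ 20. → (35, 20)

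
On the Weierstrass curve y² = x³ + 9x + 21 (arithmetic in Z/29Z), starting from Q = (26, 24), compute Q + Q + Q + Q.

Double-and-add on 4 = (100)₂. Start with Q = (26, 24) for the leading 1-bit.
double: tangent at (26, 24): λ = (3·26² + 9)/(2·24) ≡ 7/19. 19⁻¹ ≡ 26 (mod 29), so λ ≡ 7·26 ≡ 8.
  x = λ² - 26 - 26 = 64 - 52 ≡ 12; y = λ·(26 - 12) - 24 ≡ 1. → (12, 1)
double: tangent at (12, 1): λ = (3·12² + 9)/(2·1) ≡ 6/2. 2⁻¹ ≡ 15 (mod 29) since 2·15 = 30 ≡ 1, so λ ≡ 6·15 ≡ 3.
  x = λ² - 12 - 12 = 9 - 24 ≡ 14; y = λ·(12 - 14) - 1 ≡ 22. → (14, 22)

(14, 22)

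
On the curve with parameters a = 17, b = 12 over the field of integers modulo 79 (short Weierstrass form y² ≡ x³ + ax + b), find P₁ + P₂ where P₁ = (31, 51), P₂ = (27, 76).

(31, 51) + (27, 76). λ = (76 - 51)/(27 - 31) ≡ 25/75 mod 79. 75⁻¹ ≡ 59 (mod 79) since 75·59 = 4425 ≡ 1, so λ ≡ 53.
  x = λ² - 31 - 27 = 2809 - 58 ≡ 65; y = λ·(31 - 65) - 51 ≡ 43. → (65, 43)

(65, 43)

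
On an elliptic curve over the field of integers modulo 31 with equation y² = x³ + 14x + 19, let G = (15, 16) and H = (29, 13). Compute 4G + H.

First 4G:
Double-and-add on 4 = (100)₂. Start with G = (15, 16) for the leading 1-bit.
double: tangent at (15, 16): λ = (3·15² + 14)/(2·16) ≡ 7/1. 1⁻¹ ≡ 1 (mod 31) since 1·1 = 1 ≡ 1, so λ ≡ 7·1 ≡ 7.
  x = λ² - 15 - 15 = 49 - 30 ≡ 19; y = λ·(15 - 19) - 16 ≡ 18. → (19, 18)
double: tangent at (19, 18): λ = (3·19² + 14)/(2·18) ≡ 12/5. 5⁻¹ ≡ 25 (mod 31), so λ ≡ 12·25 ≡ 21.
  x = λ² - 19 - 19 = 441 - 38 ≡ 0; y = λ·(19 - 0) - 18 ≡ 9. → (0, 9)
4G = (0, 9).
Finally 4G + H:
(0, 9) + (29, 13). λ = (13 - 9)/(29 - 0) ≡ 4/29 mod 31. 29⁻¹ ≡ 15 (mod 31), so λ ≡ 29.
  x = λ² - 0 - 29 = 841 - 29 ≡ 6; y = λ·(0 - 6) - 9 ≡ 3. → (6, 3)

(6, 3)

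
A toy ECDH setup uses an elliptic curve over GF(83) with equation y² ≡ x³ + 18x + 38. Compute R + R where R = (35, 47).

tangent at (35, 47): λ = (3·35² + 18)/(2·47) ≡ 41/11. 11⁻¹ ≡ 68 (mod 83), so λ ≡ 41·68 ≡ 49.
  x = λ² - 35 - 35 = 2401 - 70 ≡ 7; y = λ·(35 - 7) - 47 ≡ 80. → (7, 80)

(7, 80)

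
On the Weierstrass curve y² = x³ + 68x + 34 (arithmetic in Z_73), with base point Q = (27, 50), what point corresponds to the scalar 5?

(19, 70)

Double-and-add on 5 = (101)₂. Start with Q = (27, 50) for the leading 1-bit.
double: tangent at (27, 50): λ = (3·27² + 68)/(2·50) ≡ 65/27. 27⁻¹ ≡ 46 (mod 73) since 27·46 = 1242 ≡ 1, so λ ≡ 65·46 ≡ 70.
  x = λ² - 27 - 27 = 4900 - 54 ≡ 28; y = λ·(27 - 28) - 50 ≡ 26. → (28, 26)
double: tangent at (28, 26): λ = (3·28² + 68)/(2·26) ≡ 11/52. 52⁻¹ ≡ 66 (mod 73), so λ ≡ 11·66 ≡ 69.
  x = λ² - 28 - 28 = 4761 - 56 ≡ 33; y = λ·(28 - 33) - 26 ≡ 67. → (33, 67)
add Q: (33, 67) + (27, 50). λ = (50 - 67)/(27 - 33) ≡ 56/67 mod 73. 67⁻¹ ≡ 12 (mod 73), so λ ≡ 15.
  x = λ² - 33 - 27 = 225 - 60 ≡ 19; y = λ·(33 - 19) - 67 ≡ 70. → (19, 70)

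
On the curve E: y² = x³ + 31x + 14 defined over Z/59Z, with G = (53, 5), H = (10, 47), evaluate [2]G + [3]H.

(6, 48)

First 2G:
Repeated addition: build up to 2G.
2G: tangent at (53, 5): λ = (3·53² + 31)/(2·5) ≡ 21/10. 10⁻¹ ≡ 6 (mod 59), so λ ≡ 21·6 ≡ 8.
  x = λ² - 53 - 53 = 64 - 106 ≡ 17; y = λ·(53 - 17) - 5 ≡ 47. → (17, 47)
2G = (17, 47).
Next 3H:
Repeated addition: build up to 3H.
2H: tangent at (10, 47): λ = (3·10² + 31)/(2·47) ≡ 36/35. 35⁻¹ ≡ 27 (mod 59), so λ ≡ 36·27 ≡ 28.
  x = λ² - 10 - 10 = 784 - 20 ≡ 56; y = λ·(10 - 56) - 47 ≡ 22. → (56, 22)
3H: (56, 22) + (10, 47). λ = (47 - 22)/(10 - 56) ≡ 25/13 mod 59. 13⁻¹ ≡ 50 (mod 59), so λ ≡ 11.
  x = λ² - 56 - 10 = 121 - 66 ≡ 55; y = λ·(56 - 55) - 22 ≡ 48. → (55, 48)
3H = (55, 48).
Finally 2G + 3H:
(17, 47) + (55, 48). λ = (48 - 47)/(55 - 17) ≡ 1/38 mod 59. 38⁻¹ ≡ 14 (mod 59) since 38·14 = 532 ≡ 1, so λ ≡ 14.
  x = λ² - 17 - 55 = 196 - 72 ≡ 6; y = λ·(17 - 6) - 47 ≡ 48. → (6, 48)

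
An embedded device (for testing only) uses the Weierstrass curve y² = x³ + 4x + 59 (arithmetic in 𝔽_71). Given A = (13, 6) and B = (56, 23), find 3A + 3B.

First 3A:
Repeated addition: build up to 3A.
2A: tangent at (13, 6): λ = (3·13² + 4)/(2·6) ≡ 14/12. 12⁻¹ ≡ 6 (mod 71), so λ ≡ 14·6 ≡ 13.
  x = λ² - 13 - 13 = 169 - 26 ≡ 1; y = λ·(13 - 1) - 6 ≡ 8. → (1, 8)
3A: (1, 8) + (13, 6). λ = (6 - 8)/(13 - 1) ≡ 69/12 mod 71. 12⁻¹ ≡ 6 (mod 71), so λ ≡ 59.
  x = λ² - 1 - 13 = 3481 - 14 ≡ 59; y = λ·(1 - 59) - 8 ≡ 49. → (59, 49)
3A = (59, 49).
Next 3B:
Repeated addition: build up to 3B.
2B: tangent at (56, 23): λ = (3·56² + 4)/(2·23) ≡ 40/46. 46⁻¹ ≡ 17 (mod 71) since 46·17 = 782 ≡ 1, so λ ≡ 40·17 ≡ 41.
  x = λ² - 56 - 56 = 1681 - 112 ≡ 7; y = λ·(56 - 7) - 23 ≡ 69. → (7, 69)
3B: (7, 69) + (56, 23). λ = (23 - 69)/(56 - 7) ≡ 25/49 mod 71. 49⁻¹ ≡ 29 (mod 71) since 49·29 = 1421 ≡ 1, so λ ≡ 15.
  x = λ² - 7 - 56 = 225 - 63 ≡ 20; y = λ·(7 - 20) - 69 ≡ 20. → (20, 20)
3B = (20, 20).
Finally 3A + 3B:
(59, 49) + (20, 20). λ = (20 - 49)/(20 - 59) ≡ 42/32 mod 71. 32⁻¹ ≡ 20 (mod 71), so λ ≡ 59.
  x = λ² - 59 - 20 = 3481 - 79 ≡ 65; y = λ·(59 - 65) - 49 ≡ 23. → (65, 23)

(65, 23)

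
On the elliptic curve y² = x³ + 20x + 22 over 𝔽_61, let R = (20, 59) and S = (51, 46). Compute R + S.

(20, 59) + (51, 46). λ = (46 - 59)/(51 - 20) ≡ 48/31 mod 61. 31⁻¹ ≡ 2 (mod 61), so λ ≡ 35.
  x = λ² - 20 - 51 = 1225 - 71 ≡ 56; y = λ·(20 - 56) - 59 ≡ 23. → (56, 23)

(56, 23)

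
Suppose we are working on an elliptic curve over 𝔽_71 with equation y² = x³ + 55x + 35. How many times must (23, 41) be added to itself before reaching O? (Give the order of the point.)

2P: tangent at (23, 41): λ = (3·23² + 55)/(2·41) ≡ 9/11. 11⁻¹ ≡ 13 (mod 71), so λ ≡ 9·13 ≡ 46.
  x = λ² - 23 - 23 = 2116 - 46 ≡ 11; y = λ·(23 - 11) - 41 ≡ 14. → (11, 14)
3P: (11, 14) + (23, 41). λ = (41 - 14)/(23 - 11) ≡ 27/12 mod 71. 12⁻¹ ≡ 6 (mod 71), so λ ≡ 20.
  x = λ² - 11 - 23 = 400 - 34 ≡ 11; y = λ·(11 - 11) - 14 ≡ 57. → (11, 57)
4P: (11, 57) + (23, 41). λ = (41 - 57)/(23 - 11) ≡ 55/12 mod 71. 12⁻¹ ≡ 6 (mod 71), so λ ≡ 46.
  x = λ² - 11 - 23 = 2116 - 34 ≡ 23; y = λ·(11 - 23) - 57 ≡ 30. → (23, 30)
5P: (23, 30) + (23, 41): same x and y₁ ≡ -y₂, so the sum is O.
5P = O, so the order is 5.

5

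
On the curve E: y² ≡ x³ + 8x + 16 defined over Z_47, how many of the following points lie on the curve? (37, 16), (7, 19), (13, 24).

0

(37, 16): 16² ≡ 21, rhs ≡ 17 → off.
(7, 19): 19² ≡ 32, rhs ≡ 39 → off.
(13, 24): 24² ≡ 12, rhs ≡ 14 → off.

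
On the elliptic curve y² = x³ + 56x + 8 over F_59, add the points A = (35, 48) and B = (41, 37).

(47, 33)

(35, 48) + (41, 37). λ = (37 - 48)/(41 - 35) ≡ 48/6 mod 59. 6⁻¹ ≡ 10 (mod 59) since 6·10 = 60 ≡ 1, so λ ≡ 8.
  x = λ² - 35 - 41 = 64 - 76 ≡ 47; y = λ·(35 - 47) - 48 ≡ 33. → (47, 33)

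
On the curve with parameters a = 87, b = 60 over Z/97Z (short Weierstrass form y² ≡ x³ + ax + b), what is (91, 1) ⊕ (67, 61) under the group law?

(18, 59)

(91, 1) + (67, 61). λ = (61 - 1)/(67 - 91) ≡ 60/73 mod 97. 73⁻¹ ≡ 4 (mod 97), so λ ≡ 46.
  x = λ² - 91 - 67 = 2116 - 158 ≡ 18; y = λ·(91 - 18) - 1 ≡ 59. → (18, 59)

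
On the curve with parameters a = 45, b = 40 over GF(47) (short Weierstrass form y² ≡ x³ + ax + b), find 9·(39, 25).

Write Q = (39, 25).
Double-and-add on 9 = (1001)₂. Start with Q = (39, 25) for the leading 1-bit.
double: tangent at (39, 25): λ = (3·39² + 45)/(2·25) ≡ 2/3. 3⁻¹ ≡ 16 (mod 47) since 3·16 = 48 ≡ 1, so λ ≡ 2·16 ≡ 32.
  x = λ² - 39 - 39 = 1024 - 78 ≡ 6; y = λ·(39 - 6) - 25 ≡ 44. → (6, 44)
double: tangent at (6, 44): λ = (3·6² + 45)/(2·44) ≡ 12/41. 41⁻¹ ≡ 39 (mod 47), so λ ≡ 12·39 ≡ 45.
  x = λ² - 6 - 6 = 2025 - 12 ≡ 39; y = λ·(6 - 39) - 44 ≡ 22. → (39, 22)
double: tangent at (39, 22): λ = (3·39² + 45)/(2·22) ≡ 2/44. 44⁻¹ ≡ 31 (mod 47) since 44·31 = 1364 ≡ 1, so λ ≡ 2·31 ≡ 15.
  x = λ² - 39 - 39 = 225 - 78 ≡ 6; y = λ·(39 - 6) - 22 ≡ 3. → (6, 3)
add Q: (6, 3) + (39, 25). λ = (25 - 3)/(39 - 6) ≡ 22/33 mod 47. 33⁻¹ ≡ 10 (mod 47), so λ ≡ 32.
  x = λ² - 6 - 39 = 1024 - 45 ≡ 39; y = λ·(6 - 39) - 3 ≡ 22. → (39, 22)

(39, 22)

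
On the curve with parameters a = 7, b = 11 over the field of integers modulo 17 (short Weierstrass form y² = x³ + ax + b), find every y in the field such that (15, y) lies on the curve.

none

x³ + 7x + 11 = 3491 ≡ 6 (mod 17).
6 is a non-residue mod 17; no y exists.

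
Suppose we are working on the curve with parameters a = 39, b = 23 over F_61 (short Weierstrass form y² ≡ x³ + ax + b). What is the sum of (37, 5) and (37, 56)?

O

The two points share x = 37 and their y-coordinates satisfy 5 + 56 ≡ 0 (mod 61), so they are inverses. Their sum is O.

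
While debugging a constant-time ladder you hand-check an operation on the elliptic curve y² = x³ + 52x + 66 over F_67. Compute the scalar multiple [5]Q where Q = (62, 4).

Double-and-add on 5 = (101)₂. Start with Q = (62, 4) for the leading 1-bit.
double: tangent at (62, 4): λ = (3·62² + 52)/(2·4) ≡ 60/8. 8⁻¹ ≡ 42 (mod 67), so λ ≡ 60·42 ≡ 41.
  x = λ² - 62 - 62 = 1681 - 124 ≡ 16; y = λ·(62 - 16) - 4 ≡ 6. → (16, 6)
double: tangent at (16, 6): λ = (3·16² + 52)/(2·6) ≡ 16/12. 12⁻¹ ≡ 28 (mod 67), so λ ≡ 16·28 ≡ 46.
  x = λ² - 16 - 16 = 2116 - 32 ≡ 7; y = λ·(16 - 7) - 6 ≡ 6. → (7, 6)
add Q: (7, 6) + (62, 4). λ = (4 - 6)/(62 - 7) ≡ 65/55 mod 67. 55⁻¹ ≡ 39 (mod 67) since 55·39 = 2145 ≡ 1, so λ ≡ 56.
  x = λ² - 7 - 62 = 3136 - 69 ≡ 52; y = λ·(7 - 52) - 6 ≡ 20. → (52, 20)

(52, 20)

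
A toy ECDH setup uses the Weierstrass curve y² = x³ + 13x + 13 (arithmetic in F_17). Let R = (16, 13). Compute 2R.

tangent at (16, 13): λ = (3·16² + 13)/(2·13) ≡ 16/9. 9⁻¹ ≡ 2 (mod 17) since 9·2 = 18 ≡ 1, so λ ≡ 16·2 ≡ 15.
  x = λ² - 16 - 16 = 225 - 32 ≡ 6; y = λ·(16 - 6) - 13 ≡ 1. → (6, 1)

(6, 1)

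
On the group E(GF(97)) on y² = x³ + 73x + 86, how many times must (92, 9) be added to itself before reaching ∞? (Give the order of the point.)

10

2P: tangent at (92, 9): λ = (3·92² + 73)/(2·9) ≡ 51/18. 18⁻¹ ≡ 27 (mod 97) since 18·27 = 486 ≡ 1, so λ ≡ 51·27 ≡ 19.
  x = λ² - 92 - 92 = 361 - 184 ≡ 80; y = λ·(92 - 80) - 9 ≡ 25. → (80, 25)
3P: (80, 25) + (92, 9). λ = (9 - 25)/(92 - 80) ≡ 81/12 mod 97. 12⁻¹ ≡ 89 (mod 97), so λ ≡ 31.
  x = λ² - 80 - 92 = 961 - 172 ≡ 13; y = λ·(80 - 13) - 25 ≡ 15. → (13, 15)
4P: (13, 15) + (92, 9). λ = (9 - 15)/(92 - 13) ≡ 91/79 mod 97. 79⁻¹ ≡ 70 (mod 97) since 79·70 = 5530 ≡ 1, so λ ≡ 65.
  x = λ² - 13 - 92 = 4225 - 105 ≡ 46; y = λ·(13 - 46) - 15 ≡ 71. → (46, 71)
5P: (46, 71) + (92, 9). λ = (9 - 71)/(92 - 46) ≡ 35/46 mod 97. 46⁻¹ ≡ 19 (mod 97), so λ ≡ 83.
  x = λ² - 46 - 92 = 6889 - 138 ≡ 58; y = λ·(46 - 58) - 71 ≡ 0. → (58, 0)
6P: (58, 0) + (92, 9). λ = (9 - 0)/(92 - 58) ≡ 9/34 mod 97. 34⁻¹ ≡ 20 (mod 97) since 34·20 = 680 ≡ 1, so λ ≡ 83.
  x = λ² - 58 - 92 = 6889 - 150 ≡ 46; y = λ·(58 - 46) - 0 ≡ 26. → (46, 26)
7P: (46, 26) + (92, 9). λ = (9 - 26)/(92 - 46) ≡ 80/46 mod 97. 46⁻¹ ≡ 19 (mod 97), so λ ≡ 65.
  x = λ² - 46 - 92 = 4225 - 138 ≡ 13; y = λ·(46 - 13) - 26 ≡ 82. → (13, 82)
8P: (13, 82) + (92, 9). λ = (9 - 82)/(92 - 13) ≡ 24/79 mod 97. 79⁻¹ ≡ 70 (mod 97), so λ ≡ 31.
  x = λ² - 13 - 92 = 961 - 105 ≡ 80; y = λ·(13 - 80) - 82 ≡ 72. → (80, 72)
9P: (80, 72) + (92, 9). λ = (9 - 72)/(92 - 80) ≡ 34/12 mod 97. 12⁻¹ ≡ 89 (mod 97) since 12·89 = 1068 ≡ 1, so λ ≡ 19.
  x = λ² - 80 - 92 = 361 - 172 ≡ 92; y = λ·(80 - 92) - 72 ≡ 88. → (92, 88)
10P: (92, 88) + (92, 9): same x and y₁ ≡ -y₂, so the sum is ∞.
10P = ∞, so the order is 10.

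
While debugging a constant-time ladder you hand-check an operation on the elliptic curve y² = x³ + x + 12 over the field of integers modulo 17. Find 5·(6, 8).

(14, 13)

Write P = (6, 8).
Double-and-add on 5 = (101)₂. Start with P = (6, 8) for the leading 1-bit.
double: tangent at (6, 8): λ = (3·6² + 1)/(2·8) ≡ 7/16. 16⁻¹ ≡ 16 (mod 17), so λ ≡ 7·16 ≡ 10.
  x = λ² - 6 - 6 = 100 - 12 ≡ 3; y = λ·(6 - 3) - 8 ≡ 5. → (3, 5)
double: tangent at (3, 5): λ = (3·3² + 1)/(2·5) ≡ 11/10. 10⁻¹ ≡ 12 (mod 17), so λ ≡ 11·12 ≡ 13.
  x = λ² - 3 - 3 = 169 - 6 ≡ 10; y = λ·(3 - 10) - 5 ≡ 6. → (10, 6)
add P: (10, 6) + (6, 8). λ = (8 - 6)/(6 - 10) ≡ 2/13 mod 17. 13⁻¹ ≡ 4 (mod 17) since 13·4 = 52 ≡ 1, so λ ≡ 8.
  x = λ² - 10 - 6 = 64 - 16 ≡ 14; y = λ·(10 - 14) - 6 ≡ 13. → (14, 13)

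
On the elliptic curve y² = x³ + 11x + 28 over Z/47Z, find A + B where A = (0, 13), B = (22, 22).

(14, 24)

(0, 13) + (22, 22). λ = (22 - 13)/(22 - 0) ≡ 9/22 mod 47. 22⁻¹ ≡ 15 (mod 47) since 22·15 = 330 ≡ 1, so λ ≡ 41.
  x = λ² - 0 - 22 = 1681 - 22 ≡ 14; y = λ·(0 - 14) - 13 ≡ 24. → (14, 24)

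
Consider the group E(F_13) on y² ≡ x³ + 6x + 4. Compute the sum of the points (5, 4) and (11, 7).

(5, 4) + (11, 7). λ = (7 - 4)/(11 - 5) ≡ 3/6 mod 13. 6⁻¹ ≡ 11 (mod 13), so λ ≡ 7.
  x = λ² - 5 - 11 = 49 - 16 ≡ 7; y = λ·(5 - 7) - 4 ≡ 8. → (7, 8)

(7, 8)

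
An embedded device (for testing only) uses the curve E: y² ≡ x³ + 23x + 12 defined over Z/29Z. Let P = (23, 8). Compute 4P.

Repeated addition: build up to 4P.
2P: tangent at (23, 8): λ = (3·23² + 23)/(2·8) ≡ 15/16. 16⁻¹ ≡ 20 (mod 29) since 16·20 = 320 ≡ 1, so λ ≡ 15·20 ≡ 10.
  x = λ² - 23 - 23 = 100 - 46 ≡ 25; y = λ·(23 - 25) - 8 ≡ 1. → (25, 1)
3P: (25, 1) + (23, 8). λ = (8 - 1)/(23 - 25) ≡ 7/27 mod 29. 27⁻¹ ≡ 14 (mod 29) since 27·14 = 378 ≡ 1, so λ ≡ 11.
  x = λ² - 25 - 23 = 121 - 48 ≡ 15; y = λ·(25 - 15) - 1 ≡ 22. → (15, 22)
4P: (15, 22) + (23, 8). λ = (8 - 22)/(23 - 15) ≡ 15/8 mod 29. 8⁻¹ ≡ 11 (mod 29), so λ ≡ 20.
  x = λ² - 15 - 23 = 400 - 38 ≡ 14; y = λ·(15 - 14) - 22 ≡ 27. → (14, 27)

(14, 27)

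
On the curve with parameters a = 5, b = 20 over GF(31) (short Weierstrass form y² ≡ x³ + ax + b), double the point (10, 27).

(8, 13)

tangent at (10, 27): λ = (3·10² + 5)/(2·27) ≡ 26/23. 23⁻¹ ≡ 27 (mod 31) since 23·27 = 621 ≡ 1, so λ ≡ 26·27 ≡ 20.
  x = λ² - 10 - 10 = 400 - 20 ≡ 8; y = λ·(10 - 8) - 27 ≡ 13. → (8, 13)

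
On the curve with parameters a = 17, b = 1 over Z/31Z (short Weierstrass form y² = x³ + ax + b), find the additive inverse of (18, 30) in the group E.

-(18, 30) = (18, -30 mod 31) = (18, 1).

(18, 1)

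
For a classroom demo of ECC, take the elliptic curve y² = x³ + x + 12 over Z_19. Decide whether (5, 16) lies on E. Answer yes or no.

y² = 16² ≡ 9; x³ + 1x + 12 = 142 ≡ 9 (mod 19). 9 = 9.

yes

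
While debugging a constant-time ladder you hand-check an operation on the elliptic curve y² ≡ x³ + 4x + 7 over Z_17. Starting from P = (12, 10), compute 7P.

(6, 3)

Double-and-add on 7 = (111)₂. Start with P = (12, 10) for the leading 1-bit.
double: tangent at (12, 10): λ = (3·12² + 4)/(2·10) ≡ 11/3. 3⁻¹ ≡ 6 (mod 17), so λ ≡ 11·6 ≡ 15.
  x = λ² - 12 - 12 = 225 - 24 ≡ 14; y = λ·(12 - 14) - 10 ≡ 11. → (14, 11)
add P: (14, 11) + (12, 10). λ = (10 - 11)/(12 - 14) ≡ 16/15 mod 17. 15⁻¹ ≡ 8 (mod 17), so λ ≡ 9.
  x = λ² - 14 - 12 = 81 - 26 ≡ 4; y = λ·(14 - 4) - 11 ≡ 11. → (4, 11)
double: tangent at (4, 11): λ = (3·4² + 4)/(2·11) ≡ 1/5. 5⁻¹ ≡ 7 (mod 17), so λ ≡ 1·7 ≡ 7.
  x = λ² - 4 - 4 = 49 - 8 ≡ 7; y = λ·(4 - 7) - 11 ≡ 2. → (7, 2)
add P: (7, 2) + (12, 10). λ = (10 - 2)/(12 - 7) ≡ 8/5 mod 17. 5⁻¹ ≡ 7 (mod 17) since 5·7 = 35 ≡ 1, so λ ≡ 5.
  x = λ² - 7 - 12 = 25 - 19 ≡ 6; y = λ·(7 - 6) - 2 ≡ 3. → (6, 3)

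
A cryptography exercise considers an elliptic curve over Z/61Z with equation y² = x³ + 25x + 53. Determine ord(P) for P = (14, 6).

2P: tangent at (14, 6): λ = (3·14² + 25)/(2·6) ≡ 3/12. 12⁻¹ ≡ 56 (mod 61), so λ ≡ 3·56 ≡ 46.
  x = λ² - 14 - 14 = 2116 - 28 ≡ 14; y = λ·(14 - 14) - 6 ≡ 55. → (14, 55)
3P: (14, 55) + (14, 6): same x and y₁ ≡ -y₂, so the sum is O.
3P = O, so the order is 3.

3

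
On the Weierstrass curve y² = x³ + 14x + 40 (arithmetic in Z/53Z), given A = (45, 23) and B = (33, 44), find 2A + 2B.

First 2A:
Repeated addition: build up to 2A.
2A: tangent at (45, 23): λ = (3·45² + 14)/(2·23) ≡ 47/46. 46⁻¹ ≡ 15 (mod 53), so λ ≡ 47·15 ≡ 16.
  x = λ² - 45 - 45 = 256 - 90 ≡ 7; y = λ·(45 - 7) - 23 ≡ 2. → (7, 2)
2A = (7, 2).
Next 2B:
Repeated addition: build up to 2B.
2B: tangent at (33, 44): λ = (3·33² + 14)/(2·44) ≡ 48/35. 35⁻¹ ≡ 50 (mod 53) since 35·50 = 1750 ≡ 1, so λ ≡ 48·50 ≡ 15.
  x = λ² - 33 - 33 = 225 - 66 ≡ 0; y = λ·(33 - 0) - 44 ≡ 27. → (0, 27)
2B = (0, 27).
Finally 2A + 2B:
(7, 2) + (0, 27). λ = (27 - 2)/(0 - 7) ≡ 25/46 mod 53. 46⁻¹ ≡ 15 (mod 53), so λ ≡ 4.
  x = λ² - 7 - 0 = 16 - 7 ≡ 9; y = λ·(7 - 9) - 2 ≡ 43. → (9, 43)

(9, 43)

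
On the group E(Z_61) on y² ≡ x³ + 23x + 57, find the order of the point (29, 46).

12

2P: tangent at (29, 46): λ = (3·29² + 23)/(2·46) ≡ 45/31. 31⁻¹ ≡ 2 (mod 61), so λ ≡ 45·2 ≡ 29.
  x = λ² - 29 - 29 = 841 - 58 ≡ 51; y = λ·(29 - 51) - 46 ≡ 48. → (51, 48)
3P: (51, 48) + (29, 46). λ = (46 - 48)/(29 - 51) ≡ 59/39 mod 61. 39⁻¹ ≡ 36 (mod 61) since 39·36 = 1404 ≡ 1, so λ ≡ 50.
  x = λ² - 51 - 29 = 2500 - 80 ≡ 41; y = λ·(51 - 41) - 48 ≡ 25. → (41, 25)
4P: (41, 25) + (29, 46). λ = (46 - 25)/(29 - 41) ≡ 21/49 mod 61. 49⁻¹ ≡ 5 (mod 61), so λ ≡ 44.
  x = λ² - 41 - 29 = 1936 - 70 ≡ 36; y = λ·(41 - 36) - 25 ≡ 12. → (36, 12)
5P: (36, 12) + (29, 46). λ = (46 - 12)/(29 - 36) ≡ 34/54 mod 61. 54⁻¹ ≡ 26 (mod 61), so λ ≡ 30.
  x = λ² - 36 - 29 = 900 - 65 ≡ 42; y = λ·(36 - 42) - 12 ≡ 52. → (42, 52)
6P: (42, 52) + (29, 46). λ = (46 - 52)/(29 - 42) ≡ 55/48 mod 61. 48⁻¹ ≡ 14 (mod 61), so λ ≡ 38.
  x = λ² - 42 - 29 = 1444 - 71 ≡ 31; y = λ·(42 - 31) - 52 ≡ 0. → (31, 0)
7P: (31, 0) + (29, 46). λ = (46 - 0)/(29 - 31) ≡ 46/59 mod 61. 59⁻¹ ≡ 30 (mod 61) since 59·30 = 1770 ≡ 1, so λ ≡ 38.
  x = λ² - 31 - 29 = 1444 - 60 ≡ 42; y = λ·(31 - 42) - 0 ≡ 9. → (42, 9)
8P: (42, 9) + (29, 46). λ = (46 - 9)/(29 - 42) ≡ 37/48 mod 61. 48⁻¹ ≡ 14 (mod 61), so λ ≡ 30.
  x = λ² - 42 - 29 = 900 - 71 ≡ 36; y = λ·(42 - 36) - 9 ≡ 49. → (36, 49)
9P: (36, 49) + (29, 46). λ = (46 - 49)/(29 - 36) ≡ 58/54 mod 61. 54⁻¹ ≡ 26 (mod 61), so λ ≡ 44.
  x = λ² - 36 - 29 = 1936 - 65 ≡ 41; y = λ·(36 - 41) - 49 ≡ 36. → (41, 36)
10P: (41, 36) + (29, 46). λ = (46 - 36)/(29 - 41) ≡ 10/49 mod 61. 49⁻¹ ≡ 5 (mod 61) since 49·5 = 245 ≡ 1, so λ ≡ 50.
  x = λ² - 41 - 29 = 2500 - 70 ≡ 51; y = λ·(41 - 51) - 36 ≡ 13. → (51, 13)
11P: (51, 13) + (29, 46). λ = (46 - 13)/(29 - 51) ≡ 33/39 mod 61. 39⁻¹ ≡ 36 (mod 61), so λ ≡ 29.
  x = λ² - 51 - 29 = 841 - 80 ≡ 29; y = λ·(51 - 29) - 13 ≡ 15. → (29, 15)
12P: (29, 15) + (29, 46): same x and y₁ ≡ -y₂, so the sum is ∞.
12P = ∞, so the order is 12.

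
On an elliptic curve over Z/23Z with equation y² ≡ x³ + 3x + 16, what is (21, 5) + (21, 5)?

tangent at (21, 5): λ = (3·21² + 3)/(2·5) ≡ 15/10. 10⁻¹ ≡ 7 (mod 23) since 10·7 = 70 ≡ 1, so λ ≡ 15·7 ≡ 13.
  x = λ² - 21 - 21 = 169 - 42 ≡ 12; y = λ·(21 - 12) - 5 ≡ 20. → (12, 20)

(12, 20)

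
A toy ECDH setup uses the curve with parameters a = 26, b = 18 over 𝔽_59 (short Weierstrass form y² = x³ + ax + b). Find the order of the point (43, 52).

7

2P: tangent at (43, 52): λ = (3·43² + 26)/(2·52) ≡ 27/45. 45⁻¹ ≡ 21 (mod 59), so λ ≡ 27·21 ≡ 36.
  x = λ² - 43 - 43 = 1296 - 86 ≡ 30; y = λ·(43 - 30) - 52 ≡ 3. → (30, 3)
3P: (30, 3) + (43, 52). λ = (52 - 3)/(43 - 30) ≡ 49/13 mod 59. 13⁻¹ ≡ 50 (mod 59) since 13·50 = 650 ≡ 1, so λ ≡ 31.
  x = λ² - 30 - 43 = 961 - 73 ≡ 3; y = λ·(30 - 3) - 3 ≡ 8. → (3, 8)
4P: (3, 8) + (43, 52). λ = (52 - 8)/(43 - 3) ≡ 44/40 mod 59. 40⁻¹ ≡ 31 (mod 59), so λ ≡ 7.
  x = λ² - 3 - 43 = 49 - 46 ≡ 3; y = λ·(3 - 3) - 8 ≡ 51. → (3, 51)
5P: (3, 51) + (43, 52). λ = (52 - 51)/(43 - 3) ≡ 1/40 mod 59. 40⁻¹ ≡ 31 (mod 59), so λ ≡ 31.
  x = λ² - 3 - 43 = 961 - 46 ≡ 30; y = λ·(3 - 30) - 51 ≡ 56. → (30, 56)
6P: (30, 56) + (43, 52). λ = (52 - 56)/(43 - 30) ≡ 55/13 mod 59. 13⁻¹ ≡ 50 (mod 59), so λ ≡ 36.
  x = λ² - 30 - 43 = 1296 - 73 ≡ 43; y = λ·(30 - 43) - 56 ≡ 7. → (43, 7)
7P: (43, 7) + (43, 52): same x and y₁ ≡ -y₂, so the sum is O.
7P = O, so the order is 7.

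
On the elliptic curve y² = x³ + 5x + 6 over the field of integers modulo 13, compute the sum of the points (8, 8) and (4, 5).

(4, 8)

(8, 8) + (4, 5). λ = (5 - 8)/(4 - 8) ≡ 10/9 mod 13. 9⁻¹ ≡ 3 (mod 13) since 9·3 = 27 ≡ 1, so λ ≡ 4.
  x = λ² - 8 - 4 = 16 - 12 ≡ 4; y = λ·(8 - 4) - 8 ≡ 8. → (4, 8)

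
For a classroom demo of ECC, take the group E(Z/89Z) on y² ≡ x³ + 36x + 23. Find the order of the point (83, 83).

2P: tangent at (83, 83): λ = (3·83² + 36)/(2·83) ≡ 55/77. 77⁻¹ ≡ 37 (mod 89), so λ ≡ 55·37 ≡ 77.
  x = λ² - 83 - 83 = 5929 - 166 ≡ 67; y = λ·(83 - 67) - 83 ≡ 81. → (67, 81)
3P: (67, 81) + (83, 83). λ = (83 - 81)/(83 - 67) ≡ 2/16 mod 89. 16⁻¹ ≡ 39 (mod 89), so λ ≡ 78.
  x = λ² - 67 - 83 = 6084 - 150 ≡ 60; y = λ·(67 - 60) - 81 ≡ 20. → (60, 20)
4P: (60, 20) + (83, 83). λ = (83 - 20)/(83 - 60) ≡ 63/23 mod 89. 23⁻¹ ≡ 31 (mod 89) since 23·31 = 713 ≡ 1, so λ ≡ 84.
  x = λ² - 60 - 83 = 7056 - 143 ≡ 60; y = λ·(60 - 60) - 20 ≡ 69. → (60, 69)
5P: (60, 69) + (83, 83). λ = (83 - 69)/(83 - 60) ≡ 14/23 mod 89. 23⁻¹ ≡ 31 (mod 89) since 23·31 = 713 ≡ 1, so λ ≡ 78.
  x = λ² - 60 - 83 = 6084 - 143 ≡ 67; y = λ·(60 - 67) - 69 ≡ 8. → (67, 8)
6P: (67, 8) + (83, 83). λ = (83 - 8)/(83 - 67) ≡ 75/16 mod 89. 16⁻¹ ≡ 39 (mod 89) since 16·39 = 624 ≡ 1, so λ ≡ 77.
  x = λ² - 67 - 83 = 5929 - 150 ≡ 83; y = λ·(67 - 83) - 8 ≡ 6. → (83, 6)
7P: (83, 6) + (83, 83): same x and y₁ ≡ -y₂, so the sum is the point at infinity.
7P = the point at infinity, so the order is 7.

7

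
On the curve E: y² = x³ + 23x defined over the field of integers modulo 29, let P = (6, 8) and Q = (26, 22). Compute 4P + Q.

(8, 0)

First 4P:
Repeated addition: build up to 4P.
2P: tangent at (6, 8): λ = (3·6² + 23)/(2·8) ≡ 15/16. 16⁻¹ ≡ 20 (mod 29), so λ ≡ 15·20 ≡ 10.
  x = λ² - 6 - 6 = 100 - 12 ≡ 1; y = λ·(6 - 1) - 8 ≡ 13. → (1, 13)
3P: (1, 13) + (6, 8). λ = (8 - 13)/(6 - 1) ≡ 24/5 mod 29. 5⁻¹ ≡ 6 (mod 29) since 5·6 = 30 ≡ 1, so λ ≡ 28.
  x = λ² - 1 - 6 = 784 - 7 ≡ 23; y = λ·(1 - 23) - 13 ≡ 9. → (23, 9)
4P: (23, 9) + (6, 8). λ = (8 - 9)/(6 - 23) ≡ 28/12 mod 29. 12⁻¹ ≡ 17 (mod 29), so λ ≡ 12.
  x = λ² - 23 - 6 = 144 - 29 ≡ 28; y = λ·(23 - 28) - 9 ≡ 18. → (28, 18)
4P = (28, 18).
Finally 4P + Q:
(28, 18) + (26, 22). λ = (22 - 18)/(26 - 28) ≡ 4/27 mod 29. 27⁻¹ ≡ 14 (mod 29) since 27·14 = 378 ≡ 1, so λ ≡ 27.
  x = λ² - 28 - 26 = 729 - 54 ≡ 8; y = λ·(28 - 8) - 18 ≡ 0. → (8, 0)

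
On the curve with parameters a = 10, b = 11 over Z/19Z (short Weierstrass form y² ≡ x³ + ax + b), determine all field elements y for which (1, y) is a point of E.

x³ + 10x + 11 = 22 ≡ 3 (mod 19).
3 is a non-residue mod 19; no y exists.

none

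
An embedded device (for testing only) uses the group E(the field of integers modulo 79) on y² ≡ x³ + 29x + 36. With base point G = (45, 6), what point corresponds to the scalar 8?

Double-and-add on 8 = (1000)₂. Start with G = (45, 6) for the leading 1-bit.
double: tangent at (45, 6): λ = (3·45² + 29)/(2·6) ≡ 21/12. 12⁻¹ ≡ 33 (mod 79), so λ ≡ 21·33 ≡ 61.
  x = λ² - 45 - 45 = 3721 - 90 ≡ 76; y = λ·(45 - 76) - 6 ≡ 78. → (76, 78)
double: tangent at (76, 78): λ = (3·76² + 29)/(2·78) ≡ 56/77. 77⁻¹ ≡ 39 (mod 79), so λ ≡ 56·39 ≡ 51.
  x = λ² - 76 - 76 = 2601 - 152 ≡ 0; y = λ·(76 - 0) - 78 ≡ 6. → (0, 6)
double: tangent at (0, 6): λ = (3·0² + 29)/(2·6) ≡ 29/12. 12⁻¹ ≡ 33 (mod 79) since 12·33 = 396 ≡ 1, so λ ≡ 29·33 ≡ 9.
  x = λ² - 0 - 0 = 81 - 0 ≡ 2; y = λ·(0 - 2) - 6 ≡ 55. → (2, 55)

(2, 55)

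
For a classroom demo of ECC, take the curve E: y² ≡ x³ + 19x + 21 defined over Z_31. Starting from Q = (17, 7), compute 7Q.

Repeated addition: build up to 7Q.
2Q: tangent at (17, 7): λ = (3·17² + 19)/(2·7) ≡ 18/14. 14⁻¹ ≡ 20 (mod 31), so λ ≡ 18·20 ≡ 19.
  x = λ² - 17 - 17 = 361 - 34 ≡ 17; y = λ·(17 - 17) - 7 ≡ 24. → (17, 24)
3Q: (17, 24) + (17, 7): same x and y₁ ≡ -y₂, so the sum is O.
4Q: O + (17, 7) = (17, 7) (identity).
5Q: tangent at (17, 7): λ = (3·17² + 19)/(2·7) ≡ 18/14. 14⁻¹ ≡ 20 (mod 31), so λ ≡ 18·20 ≡ 19.
  x = λ² - 17 - 17 = 361 - 34 ≡ 17; y = λ·(17 - 17) - 7 ≡ 24. → (17, 24)
6Q: (17, 24) + (17, 7): same x and y₁ ≡ -y₂, so the sum is O.
7Q: O + (17, 7) = (17, 7) (identity).

(17, 7)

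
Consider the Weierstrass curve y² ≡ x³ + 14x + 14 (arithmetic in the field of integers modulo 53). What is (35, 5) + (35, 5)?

tangent at (35, 5): λ = (3·35² + 14)/(2·5) ≡ 32/10. 10⁻¹ ≡ 16 (mod 53), so λ ≡ 32·16 ≡ 35.
  x = λ² - 35 - 35 = 1225 - 70 ≡ 42; y = λ·(35 - 42) - 5 ≡ 15. → (42, 15)

(42, 15)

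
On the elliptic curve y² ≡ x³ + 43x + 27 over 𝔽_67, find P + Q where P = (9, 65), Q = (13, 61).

(9, 65) + (13, 61). λ = (61 - 65)/(13 - 9) ≡ 63/4 mod 67. 4⁻¹ ≡ 17 (mod 67), so λ ≡ 66.
  x = λ² - 9 - 13 = 4356 - 22 ≡ 46; y = λ·(9 - 46) - 65 ≡ 39. → (46, 39)

(46, 39)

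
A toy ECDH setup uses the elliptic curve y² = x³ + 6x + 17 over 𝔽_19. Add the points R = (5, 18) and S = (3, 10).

(8, 8)

(5, 18) + (3, 10). λ = (10 - 18)/(3 - 5) ≡ 11/17 mod 19. 17⁻¹ ≡ 9 (mod 19), so λ ≡ 4.
  x = λ² - 5 - 3 = 16 - 8 ≡ 8; y = λ·(5 - 8) - 18 ≡ 8. → (8, 8)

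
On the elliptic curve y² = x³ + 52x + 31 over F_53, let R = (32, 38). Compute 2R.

tangent at (32, 38): λ = (3·32² + 52)/(2·38) ≡ 50/23. 23⁻¹ ≡ 30 (mod 53) since 23·30 = 690 ≡ 1, so λ ≡ 50·30 ≡ 16.
  x = λ² - 32 - 32 = 256 - 64 ≡ 33; y = λ·(32 - 33) - 38 ≡ 52. → (33, 52)

(33, 52)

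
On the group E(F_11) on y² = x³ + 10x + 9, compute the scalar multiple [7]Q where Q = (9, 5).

(0, 3)

Repeated addition: build up to 7Q.
2Q: tangent at (9, 5): λ = (3·9² + 10)/(2·5) ≡ 0/10. 10⁻¹ ≡ 10 (mod 11), so λ ≡ 0·10 ≡ 0.
  x = λ² - 9 - 9 = 0 - 18 ≡ 4; y = λ·(9 - 4) - 5 ≡ 6. → (4, 6)
3Q: (4, 6) + (9, 5). λ = (5 - 6)/(9 - 4) ≡ 10/5 mod 11. 5⁻¹ ≡ 9 (mod 11), so λ ≡ 2.
  x = λ² - 4 - 9 = 4 - 13 ≡ 2; y = λ·(4 - 2) - 6 ≡ 9. → (2, 9)
4Q: (2, 9) + (9, 5). λ = (5 - 9)/(9 - 2) ≡ 7/7 mod 11. 7⁻¹ ≡ 8 (mod 11), so λ ≡ 1.
  x = λ² - 2 - 9 = 1 - 11 ≡ 1; y = λ·(2 - 1) - 9 ≡ 3. → (1, 3)
5Q: (1, 3) + (9, 5). λ = (5 - 3)/(9 - 1) ≡ 2/8 mod 11. 8⁻¹ ≡ 7 (mod 11) since 8·7 = 56 ≡ 1, so λ ≡ 3.
  x = λ² - 1 - 9 = 9 - 10 ≡ 10; y = λ·(1 - 10) - 3 ≡ 3. → (10, 3)
6Q: (10, 3) + (9, 5). λ = (5 - 3)/(9 - 10) ≡ 2/10 mod 11. 10⁻¹ ≡ 10 (mod 11) since 10·10 = 100 ≡ 1, so λ ≡ 9.
  x = λ² - 10 - 9 = 81 - 19 ≡ 7; y = λ·(10 - 7) - 3 ≡ 2. → (7, 2)
7Q: (7, 2) + (9, 5). λ = (5 - 2)/(9 - 7) ≡ 3/2 mod 11. 2⁻¹ ≡ 6 (mod 11) since 2·6 = 12 ≡ 1, so λ ≡ 7.
  x = λ² - 7 - 9 = 49 - 16 ≡ 0; y = λ·(7 - 0) - 2 ≡ 3. → (0, 3)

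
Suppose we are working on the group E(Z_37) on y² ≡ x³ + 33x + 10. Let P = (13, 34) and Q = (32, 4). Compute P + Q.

(13, 34) + (32, 4). λ = (4 - 34)/(32 - 13) ≡ 7/19 mod 37. 19⁻¹ ≡ 2 (mod 37) since 19·2 = 38 ≡ 1, so λ ≡ 14.
  x = λ² - 13 - 32 = 196 - 45 ≡ 3; y = λ·(13 - 3) - 34 ≡ 32. → (3, 32)

(3, 32)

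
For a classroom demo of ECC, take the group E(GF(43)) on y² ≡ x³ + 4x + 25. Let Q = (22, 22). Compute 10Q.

(3, 35)

Repeated addition: build up to 10Q.
2Q: tangent at (22, 22): λ = (3·22² + 4)/(2·22) ≡ 37/1. 1⁻¹ ≡ 1 (mod 43), so λ ≡ 37·1 ≡ 37.
  x = λ² - 22 - 22 = 1369 - 44 ≡ 35; y = λ·(22 - 35) - 22 ≡ 13. → (35, 13)
3Q: (35, 13) + (22, 22). λ = (22 - 13)/(22 - 35) ≡ 9/30 mod 43. 30⁻¹ ≡ 33 (mod 43), so λ ≡ 39.
  x = λ² - 35 - 22 = 1521 - 57 ≡ 2; y = λ·(35 - 2) - 13 ≡ 27. → (2, 27)
4Q: (2, 27) + (22, 22). λ = (22 - 27)/(22 - 2) ≡ 38/20 mod 43. 20⁻¹ ≡ 28 (mod 43), so λ ≡ 32.
  x = λ² - 2 - 22 = 1024 - 24 ≡ 11; y = λ·(2 - 11) - 27 ≡ 29. → (11, 29)
5Q: (11, 29) + (22, 22). λ = (22 - 29)/(22 - 11) ≡ 36/11 mod 43. 11⁻¹ ≡ 4 (mod 43), so λ ≡ 15.
  x = λ² - 11 - 22 = 225 - 33 ≡ 20; y = λ·(11 - 20) - 29 ≡ 8. → (20, 8)
6Q: (20, 8) + (22, 22). λ = (22 - 8)/(22 - 20) ≡ 14/2 mod 43. 2⁻¹ ≡ 22 (mod 43) since 2·22 = 44 ≡ 1, so λ ≡ 7.
  x = λ² - 20 - 22 = 49 - 42 ≡ 7; y = λ·(20 - 7) - 8 ≡ 40. → (7, 40)
7Q: (7, 40) + (22, 22). λ = (22 - 40)/(22 - 7) ≡ 25/15 mod 43. 15⁻¹ ≡ 23 (mod 43) since 15·23 = 345 ≡ 1, so λ ≡ 16.
  x = λ² - 7 - 22 = 256 - 29 ≡ 12; y = λ·(7 - 12) - 40 ≡ 9. → (12, 9)
8Q: (12, 9) + (22, 22). λ = (22 - 9)/(22 - 12) ≡ 13/10 mod 43. 10⁻¹ ≡ 13 (mod 43) since 10·13 = 130 ≡ 1, so λ ≡ 40.
  x = λ² - 12 - 22 = 1600 - 34 ≡ 18; y = λ·(12 - 18) - 9 ≡ 9. → (18, 9)
9Q: (18, 9) + (22, 22). λ = (22 - 9)/(22 - 18) ≡ 13/4 mod 43. 4⁻¹ ≡ 11 (mod 43), so λ ≡ 14.
  x = λ² - 18 - 22 = 196 - 40 ≡ 27; y = λ·(18 - 27) - 9 ≡ 37. → (27, 37)
10Q: (27, 37) + (22, 22). λ = (22 - 37)/(22 - 27) ≡ 28/38 mod 43. 38⁻¹ ≡ 17 (mod 43), so λ ≡ 3.
  x = λ² - 27 - 22 = 9 - 49 ≡ 3; y = λ·(27 - 3) - 37 ≡ 35. → (3, 35)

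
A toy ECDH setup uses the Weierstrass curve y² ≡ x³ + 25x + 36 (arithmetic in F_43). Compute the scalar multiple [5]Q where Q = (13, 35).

Double-and-add on 5 = (101)₂. Start with Q = (13, 35) for the leading 1-bit.
double: tangent at (13, 35): λ = (3·13² + 25)/(2·35) ≡ 16/27. 27⁻¹ ≡ 8 (mod 43), so λ ≡ 16·8 ≡ 42.
  x = λ² - 13 - 13 = 1764 - 26 ≡ 18; y = λ·(13 - 18) - 35 ≡ 13. → (18, 13)
double: tangent at (18, 13): λ = (3·18² + 25)/(2·13) ≡ 8/26. 26⁻¹ ≡ 5 (mod 43), so λ ≡ 8·5 ≡ 40.
  x = λ² - 18 - 18 = 1600 - 36 ≡ 16; y = λ·(18 - 16) - 13 ≡ 24. → (16, 24)
add Q: (16, 24) + (13, 35). λ = (35 - 24)/(13 - 16) ≡ 11/40 mod 43. 40⁻¹ ≡ 14 (mod 43), so λ ≡ 25.
  x = λ² - 16 - 13 = 625 - 29 ≡ 37; y = λ·(16 - 37) - 24 ≡ 10. → (37, 10)

(37, 10)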